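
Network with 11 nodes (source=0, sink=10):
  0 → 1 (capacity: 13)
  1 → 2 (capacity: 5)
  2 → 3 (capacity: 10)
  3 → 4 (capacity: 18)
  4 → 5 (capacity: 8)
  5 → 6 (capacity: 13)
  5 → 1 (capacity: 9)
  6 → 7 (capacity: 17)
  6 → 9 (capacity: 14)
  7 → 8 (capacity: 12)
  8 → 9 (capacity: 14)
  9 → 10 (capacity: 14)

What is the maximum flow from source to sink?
Maximum flow = 5

Max flow: 5

Flow assignment:
  0 → 1: 5/13
  1 → 2: 5/5
  2 → 3: 5/10
  3 → 4: 5/18
  4 → 5: 5/8
  5 → 6: 5/13
  6 → 9: 5/14
  9 → 10: 5/14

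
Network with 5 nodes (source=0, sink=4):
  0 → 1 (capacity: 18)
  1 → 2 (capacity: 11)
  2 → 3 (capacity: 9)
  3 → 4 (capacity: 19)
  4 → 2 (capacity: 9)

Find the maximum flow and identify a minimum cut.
Max flow = 9, Min cut edges: (2,3)

Maximum flow: 9
Minimum cut: (2,3)
Partition: S = [0, 1, 2], T = [3, 4]

Max-flow min-cut theorem verified: both equal 9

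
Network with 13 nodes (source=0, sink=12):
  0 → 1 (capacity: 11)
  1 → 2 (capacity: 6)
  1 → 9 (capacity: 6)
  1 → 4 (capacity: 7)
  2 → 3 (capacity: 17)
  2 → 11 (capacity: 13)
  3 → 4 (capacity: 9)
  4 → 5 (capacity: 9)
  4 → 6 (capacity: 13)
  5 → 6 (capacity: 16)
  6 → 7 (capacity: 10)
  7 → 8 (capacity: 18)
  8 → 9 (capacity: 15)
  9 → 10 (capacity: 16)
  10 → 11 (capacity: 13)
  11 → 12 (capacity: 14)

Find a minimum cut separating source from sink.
Min cut value = 11, edges: (0,1)

Min cut value: 11
Partition: S = [0], T = [1, 2, 3, 4, 5, 6, 7, 8, 9, 10, 11, 12]
Cut edges: (0,1)

By max-flow min-cut theorem, max flow = min cut = 11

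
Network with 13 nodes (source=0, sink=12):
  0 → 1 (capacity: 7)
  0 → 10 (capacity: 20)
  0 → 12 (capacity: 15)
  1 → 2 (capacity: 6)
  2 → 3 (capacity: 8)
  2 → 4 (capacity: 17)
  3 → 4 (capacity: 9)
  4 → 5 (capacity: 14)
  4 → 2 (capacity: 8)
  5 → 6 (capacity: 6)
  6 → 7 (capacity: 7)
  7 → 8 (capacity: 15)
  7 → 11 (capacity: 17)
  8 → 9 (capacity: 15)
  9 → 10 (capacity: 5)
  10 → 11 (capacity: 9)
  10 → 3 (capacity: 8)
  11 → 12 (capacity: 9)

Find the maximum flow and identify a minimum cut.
Max flow = 24, Min cut edges: (0,12), (11,12)

Maximum flow: 24
Minimum cut: (0,12), (11,12)
Partition: S = [0, 1, 2, 3, 4, 5, 6, 7, 8, 9, 10, 11], T = [12]

Max-flow min-cut theorem verified: both equal 24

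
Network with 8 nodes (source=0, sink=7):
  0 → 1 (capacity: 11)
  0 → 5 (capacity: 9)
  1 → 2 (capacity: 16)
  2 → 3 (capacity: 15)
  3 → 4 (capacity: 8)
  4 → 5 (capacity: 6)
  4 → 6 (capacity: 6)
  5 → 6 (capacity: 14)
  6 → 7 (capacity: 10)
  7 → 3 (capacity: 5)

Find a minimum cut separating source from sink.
Min cut value = 10, edges: (6,7)

Min cut value: 10
Partition: S = [0, 1, 2, 3, 4, 5, 6], T = [7]
Cut edges: (6,7)

By max-flow min-cut theorem, max flow = min cut = 10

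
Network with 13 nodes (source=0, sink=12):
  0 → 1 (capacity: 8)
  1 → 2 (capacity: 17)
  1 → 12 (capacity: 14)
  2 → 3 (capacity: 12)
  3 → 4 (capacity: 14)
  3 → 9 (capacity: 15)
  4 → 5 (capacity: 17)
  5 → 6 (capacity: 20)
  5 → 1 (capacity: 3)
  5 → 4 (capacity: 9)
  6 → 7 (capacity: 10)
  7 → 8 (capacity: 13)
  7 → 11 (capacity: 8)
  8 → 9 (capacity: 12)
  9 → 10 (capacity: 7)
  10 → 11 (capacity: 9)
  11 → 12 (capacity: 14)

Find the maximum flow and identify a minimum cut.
Max flow = 8, Min cut edges: (0,1)

Maximum flow: 8
Minimum cut: (0,1)
Partition: S = [0], T = [1, 2, 3, 4, 5, 6, 7, 8, 9, 10, 11, 12]

Max-flow min-cut theorem verified: both equal 8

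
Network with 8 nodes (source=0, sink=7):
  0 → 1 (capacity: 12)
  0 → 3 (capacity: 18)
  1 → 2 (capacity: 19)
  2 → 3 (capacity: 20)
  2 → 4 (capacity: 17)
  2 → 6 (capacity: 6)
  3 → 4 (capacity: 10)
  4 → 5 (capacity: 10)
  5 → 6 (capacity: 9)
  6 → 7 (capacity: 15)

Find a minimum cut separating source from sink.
Min cut value = 15, edges: (6,7)

Min cut value: 15
Partition: S = [0, 1, 2, 3, 4, 5, 6], T = [7]
Cut edges: (6,7)

By max-flow min-cut theorem, max flow = min cut = 15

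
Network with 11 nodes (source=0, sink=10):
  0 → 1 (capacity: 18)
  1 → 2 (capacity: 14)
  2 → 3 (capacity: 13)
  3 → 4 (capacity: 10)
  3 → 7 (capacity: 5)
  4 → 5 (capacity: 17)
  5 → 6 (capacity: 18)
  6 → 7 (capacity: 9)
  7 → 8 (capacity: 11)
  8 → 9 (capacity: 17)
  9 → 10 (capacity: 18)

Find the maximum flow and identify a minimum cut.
Max flow = 11, Min cut edges: (7,8)

Maximum flow: 11
Minimum cut: (7,8)
Partition: S = [0, 1, 2, 3, 4, 5, 6, 7], T = [8, 9, 10]

Max-flow min-cut theorem verified: both equal 11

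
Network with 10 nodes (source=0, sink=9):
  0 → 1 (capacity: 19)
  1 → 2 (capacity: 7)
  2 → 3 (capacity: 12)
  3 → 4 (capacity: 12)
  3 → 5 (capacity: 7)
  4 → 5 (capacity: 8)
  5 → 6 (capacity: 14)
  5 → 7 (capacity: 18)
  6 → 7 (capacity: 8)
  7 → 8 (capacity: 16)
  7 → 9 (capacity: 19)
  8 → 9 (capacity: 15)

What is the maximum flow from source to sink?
Maximum flow = 7

Max flow: 7

Flow assignment:
  0 → 1: 7/19
  1 → 2: 7/7
  2 → 3: 7/12
  3 → 5: 7/7
  5 → 7: 7/18
  7 → 9: 7/19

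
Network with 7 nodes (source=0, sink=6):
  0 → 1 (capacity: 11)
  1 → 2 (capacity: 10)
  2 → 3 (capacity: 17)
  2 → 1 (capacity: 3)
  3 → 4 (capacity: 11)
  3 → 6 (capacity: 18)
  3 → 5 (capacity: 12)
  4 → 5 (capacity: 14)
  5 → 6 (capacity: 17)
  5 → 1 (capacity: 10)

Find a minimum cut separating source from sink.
Min cut value = 10, edges: (1,2)

Min cut value: 10
Partition: S = [0, 1], T = [2, 3, 4, 5, 6]
Cut edges: (1,2)

By max-flow min-cut theorem, max flow = min cut = 10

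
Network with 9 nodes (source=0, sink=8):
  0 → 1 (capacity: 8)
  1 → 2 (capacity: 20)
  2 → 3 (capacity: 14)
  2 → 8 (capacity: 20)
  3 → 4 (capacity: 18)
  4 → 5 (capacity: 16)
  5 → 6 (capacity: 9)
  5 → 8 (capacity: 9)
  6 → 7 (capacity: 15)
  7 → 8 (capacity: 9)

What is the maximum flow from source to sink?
Maximum flow = 8

Max flow: 8

Flow assignment:
  0 → 1: 8/8
  1 → 2: 8/20
  2 → 8: 8/20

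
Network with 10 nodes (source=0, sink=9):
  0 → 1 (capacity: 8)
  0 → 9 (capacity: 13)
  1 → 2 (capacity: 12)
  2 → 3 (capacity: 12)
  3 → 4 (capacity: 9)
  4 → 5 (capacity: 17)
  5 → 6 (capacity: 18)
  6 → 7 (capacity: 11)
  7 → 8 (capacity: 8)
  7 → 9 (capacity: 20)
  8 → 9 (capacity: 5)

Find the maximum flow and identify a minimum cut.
Max flow = 21, Min cut edges: (0,1), (0,9)

Maximum flow: 21
Minimum cut: (0,1), (0,9)
Partition: S = [0], T = [1, 2, 3, 4, 5, 6, 7, 8, 9]

Max-flow min-cut theorem verified: both equal 21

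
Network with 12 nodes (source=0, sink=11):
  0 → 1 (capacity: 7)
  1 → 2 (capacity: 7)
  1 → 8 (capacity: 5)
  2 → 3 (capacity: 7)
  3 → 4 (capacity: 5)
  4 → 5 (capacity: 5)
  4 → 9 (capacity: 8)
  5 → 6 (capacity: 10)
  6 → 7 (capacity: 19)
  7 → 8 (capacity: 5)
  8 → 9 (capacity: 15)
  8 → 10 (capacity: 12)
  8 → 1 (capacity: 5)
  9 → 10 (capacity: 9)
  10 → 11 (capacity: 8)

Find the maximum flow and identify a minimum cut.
Max flow = 7, Min cut edges: (0,1)

Maximum flow: 7
Minimum cut: (0,1)
Partition: S = [0], T = [1, 2, 3, 4, 5, 6, 7, 8, 9, 10, 11]

Max-flow min-cut theorem verified: both equal 7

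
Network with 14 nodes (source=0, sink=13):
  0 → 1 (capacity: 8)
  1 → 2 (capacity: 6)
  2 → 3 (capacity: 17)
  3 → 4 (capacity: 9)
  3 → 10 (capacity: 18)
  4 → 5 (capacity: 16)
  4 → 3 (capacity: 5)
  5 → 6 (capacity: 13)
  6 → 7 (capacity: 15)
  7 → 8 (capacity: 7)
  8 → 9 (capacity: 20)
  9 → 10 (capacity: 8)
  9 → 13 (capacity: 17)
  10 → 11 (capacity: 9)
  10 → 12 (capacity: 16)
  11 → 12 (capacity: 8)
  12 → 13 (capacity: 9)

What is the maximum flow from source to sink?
Maximum flow = 6

Max flow: 6

Flow assignment:
  0 → 1: 6/8
  1 → 2: 6/6
  2 → 3: 6/17
  3 → 10: 6/18
  10 → 12: 6/16
  12 → 13: 6/9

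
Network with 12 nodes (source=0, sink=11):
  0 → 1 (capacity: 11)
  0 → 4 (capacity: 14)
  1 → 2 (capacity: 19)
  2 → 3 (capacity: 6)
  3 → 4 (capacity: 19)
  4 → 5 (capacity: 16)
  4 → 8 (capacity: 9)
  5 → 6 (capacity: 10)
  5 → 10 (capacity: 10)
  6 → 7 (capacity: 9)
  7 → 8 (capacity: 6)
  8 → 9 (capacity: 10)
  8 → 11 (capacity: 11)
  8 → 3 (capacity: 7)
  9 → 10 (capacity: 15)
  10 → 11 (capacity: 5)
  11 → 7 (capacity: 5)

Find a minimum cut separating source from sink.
Min cut value = 16, edges: (8,11), (10,11)

Min cut value: 16
Partition: S = [0, 1, 2, 3, 4, 5, 6, 7, 8, 9, 10], T = [11]
Cut edges: (8,11), (10,11)

By max-flow min-cut theorem, max flow = min cut = 16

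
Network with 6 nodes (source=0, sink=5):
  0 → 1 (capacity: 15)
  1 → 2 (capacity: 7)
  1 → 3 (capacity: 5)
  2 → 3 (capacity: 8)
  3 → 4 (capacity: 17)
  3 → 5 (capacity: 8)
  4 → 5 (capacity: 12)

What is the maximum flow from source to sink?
Maximum flow = 12

Max flow: 12

Flow assignment:
  0 → 1: 12/15
  1 → 2: 7/7
  1 → 3: 5/5
  2 → 3: 7/8
  3 → 4: 4/17
  3 → 5: 8/8
  4 → 5: 4/12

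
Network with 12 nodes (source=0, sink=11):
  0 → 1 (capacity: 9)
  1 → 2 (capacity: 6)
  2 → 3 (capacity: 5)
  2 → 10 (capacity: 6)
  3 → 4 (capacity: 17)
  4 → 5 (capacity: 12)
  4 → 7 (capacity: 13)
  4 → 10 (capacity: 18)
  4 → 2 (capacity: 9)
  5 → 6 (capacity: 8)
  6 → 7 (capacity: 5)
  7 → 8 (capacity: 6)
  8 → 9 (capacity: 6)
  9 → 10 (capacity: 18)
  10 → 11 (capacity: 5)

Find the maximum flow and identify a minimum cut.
Max flow = 5, Min cut edges: (10,11)

Maximum flow: 5
Minimum cut: (10,11)
Partition: S = [0, 1, 2, 3, 4, 5, 6, 7, 8, 9, 10], T = [11]

Max-flow min-cut theorem verified: both equal 5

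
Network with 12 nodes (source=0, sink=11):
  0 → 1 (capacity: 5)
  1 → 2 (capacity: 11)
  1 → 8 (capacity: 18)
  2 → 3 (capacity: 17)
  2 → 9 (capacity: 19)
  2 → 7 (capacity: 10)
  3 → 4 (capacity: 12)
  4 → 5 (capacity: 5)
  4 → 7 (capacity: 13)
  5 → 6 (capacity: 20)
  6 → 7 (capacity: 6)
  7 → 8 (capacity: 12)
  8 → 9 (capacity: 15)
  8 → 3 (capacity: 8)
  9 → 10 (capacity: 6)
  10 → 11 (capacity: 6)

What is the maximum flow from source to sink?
Maximum flow = 5

Max flow: 5

Flow assignment:
  0 → 1: 5/5
  1 → 2: 5/11
  2 → 9: 5/19
  9 → 10: 5/6
  10 → 11: 5/6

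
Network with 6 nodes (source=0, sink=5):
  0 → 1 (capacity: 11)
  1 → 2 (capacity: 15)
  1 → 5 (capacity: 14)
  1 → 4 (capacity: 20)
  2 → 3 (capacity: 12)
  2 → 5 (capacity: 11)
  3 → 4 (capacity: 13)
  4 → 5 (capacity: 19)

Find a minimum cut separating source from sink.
Min cut value = 11, edges: (0,1)

Min cut value: 11
Partition: S = [0], T = [1, 2, 3, 4, 5]
Cut edges: (0,1)

By max-flow min-cut theorem, max flow = min cut = 11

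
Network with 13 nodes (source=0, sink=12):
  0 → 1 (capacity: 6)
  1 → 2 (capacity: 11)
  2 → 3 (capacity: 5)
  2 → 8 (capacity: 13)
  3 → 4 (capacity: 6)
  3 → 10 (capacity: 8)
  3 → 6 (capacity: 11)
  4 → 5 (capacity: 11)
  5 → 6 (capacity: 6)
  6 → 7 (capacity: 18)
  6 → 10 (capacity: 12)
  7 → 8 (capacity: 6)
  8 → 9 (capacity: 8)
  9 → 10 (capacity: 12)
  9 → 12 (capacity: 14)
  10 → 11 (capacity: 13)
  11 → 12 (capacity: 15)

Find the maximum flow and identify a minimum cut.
Max flow = 6, Min cut edges: (0,1)

Maximum flow: 6
Minimum cut: (0,1)
Partition: S = [0], T = [1, 2, 3, 4, 5, 6, 7, 8, 9, 10, 11, 12]

Max-flow min-cut theorem verified: both equal 6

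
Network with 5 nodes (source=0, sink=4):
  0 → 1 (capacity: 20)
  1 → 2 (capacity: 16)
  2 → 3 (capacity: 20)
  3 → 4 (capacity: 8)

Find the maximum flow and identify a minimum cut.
Max flow = 8, Min cut edges: (3,4)

Maximum flow: 8
Minimum cut: (3,4)
Partition: S = [0, 1, 2, 3], T = [4]

Max-flow min-cut theorem verified: both equal 8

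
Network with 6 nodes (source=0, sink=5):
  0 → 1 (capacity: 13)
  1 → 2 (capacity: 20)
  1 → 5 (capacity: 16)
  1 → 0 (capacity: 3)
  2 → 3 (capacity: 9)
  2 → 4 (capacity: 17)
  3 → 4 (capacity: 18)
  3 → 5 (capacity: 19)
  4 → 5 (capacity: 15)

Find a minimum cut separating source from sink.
Min cut value = 13, edges: (0,1)

Min cut value: 13
Partition: S = [0], T = [1, 2, 3, 4, 5]
Cut edges: (0,1)

By max-flow min-cut theorem, max flow = min cut = 13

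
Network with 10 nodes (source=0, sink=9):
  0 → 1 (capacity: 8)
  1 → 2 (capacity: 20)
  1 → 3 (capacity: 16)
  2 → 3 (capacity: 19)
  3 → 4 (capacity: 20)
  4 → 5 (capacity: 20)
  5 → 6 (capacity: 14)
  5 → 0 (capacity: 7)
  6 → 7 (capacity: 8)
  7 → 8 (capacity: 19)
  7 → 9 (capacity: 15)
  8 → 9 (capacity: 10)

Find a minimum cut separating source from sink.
Min cut value = 8, edges: (6,7)

Min cut value: 8
Partition: S = [0, 1, 2, 3, 4, 5, 6], T = [7, 8, 9]
Cut edges: (6,7)

By max-flow min-cut theorem, max flow = min cut = 8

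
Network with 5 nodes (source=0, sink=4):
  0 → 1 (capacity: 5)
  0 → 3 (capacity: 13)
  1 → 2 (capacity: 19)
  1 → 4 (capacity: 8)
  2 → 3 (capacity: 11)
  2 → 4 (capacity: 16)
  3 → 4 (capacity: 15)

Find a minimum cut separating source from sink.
Min cut value = 18, edges: (0,1), (0,3)

Min cut value: 18
Partition: S = [0], T = [1, 2, 3, 4]
Cut edges: (0,1), (0,3)

By max-flow min-cut theorem, max flow = min cut = 18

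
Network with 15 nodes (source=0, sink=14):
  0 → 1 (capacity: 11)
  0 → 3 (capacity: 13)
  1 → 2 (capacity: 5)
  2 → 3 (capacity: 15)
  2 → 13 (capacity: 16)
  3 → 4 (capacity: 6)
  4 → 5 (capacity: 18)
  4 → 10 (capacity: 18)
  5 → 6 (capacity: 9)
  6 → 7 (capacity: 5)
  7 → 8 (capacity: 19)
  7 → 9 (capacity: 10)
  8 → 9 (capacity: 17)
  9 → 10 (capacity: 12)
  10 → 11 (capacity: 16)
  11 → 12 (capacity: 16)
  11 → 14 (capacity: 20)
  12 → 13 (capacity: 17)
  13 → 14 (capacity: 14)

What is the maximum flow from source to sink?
Maximum flow = 11

Max flow: 11

Flow assignment:
  0 → 1: 5/11
  0 → 3: 6/13
  1 → 2: 5/5
  2 → 13: 5/16
  3 → 4: 6/6
  4 → 10: 6/18
  10 → 11: 6/16
  11 → 14: 6/20
  13 → 14: 5/14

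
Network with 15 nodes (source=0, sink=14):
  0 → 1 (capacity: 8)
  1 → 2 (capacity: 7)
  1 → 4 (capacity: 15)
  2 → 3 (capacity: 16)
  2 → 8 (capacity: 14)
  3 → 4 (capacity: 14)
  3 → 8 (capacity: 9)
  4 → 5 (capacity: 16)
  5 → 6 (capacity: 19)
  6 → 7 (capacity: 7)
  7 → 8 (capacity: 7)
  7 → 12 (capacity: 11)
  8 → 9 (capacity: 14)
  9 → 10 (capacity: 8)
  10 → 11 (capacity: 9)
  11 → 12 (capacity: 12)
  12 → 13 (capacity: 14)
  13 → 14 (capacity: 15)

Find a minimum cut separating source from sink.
Min cut value = 8, edges: (0,1)

Min cut value: 8
Partition: S = [0], T = [1, 2, 3, 4, 5, 6, 7, 8, 9, 10, 11, 12, 13, 14]
Cut edges: (0,1)

By max-flow min-cut theorem, max flow = min cut = 8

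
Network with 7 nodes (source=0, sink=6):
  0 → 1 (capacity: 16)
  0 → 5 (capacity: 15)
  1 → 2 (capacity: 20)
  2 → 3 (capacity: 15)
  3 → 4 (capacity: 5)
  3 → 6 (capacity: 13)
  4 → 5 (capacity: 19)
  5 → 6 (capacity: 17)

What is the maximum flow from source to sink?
Maximum flow = 30

Max flow: 30

Flow assignment:
  0 → 1: 15/16
  0 → 5: 15/15
  1 → 2: 15/20
  2 → 3: 15/15
  3 → 4: 2/5
  3 → 6: 13/13
  4 → 5: 2/19
  5 → 6: 17/17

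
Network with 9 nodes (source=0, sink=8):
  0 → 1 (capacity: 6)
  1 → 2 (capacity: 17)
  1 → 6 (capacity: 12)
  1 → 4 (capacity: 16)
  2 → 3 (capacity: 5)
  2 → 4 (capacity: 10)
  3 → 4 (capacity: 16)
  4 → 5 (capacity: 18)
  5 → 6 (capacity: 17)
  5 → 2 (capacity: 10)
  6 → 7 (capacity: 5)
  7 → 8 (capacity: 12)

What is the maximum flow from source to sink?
Maximum flow = 5

Max flow: 5

Flow assignment:
  0 → 1: 5/6
  1 → 6: 5/12
  6 → 7: 5/5
  7 → 8: 5/12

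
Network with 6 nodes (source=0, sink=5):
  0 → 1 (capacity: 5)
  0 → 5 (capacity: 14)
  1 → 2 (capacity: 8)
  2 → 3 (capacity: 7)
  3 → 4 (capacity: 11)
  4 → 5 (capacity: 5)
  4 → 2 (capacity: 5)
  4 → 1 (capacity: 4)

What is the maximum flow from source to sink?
Maximum flow = 19

Max flow: 19

Flow assignment:
  0 → 1: 5/5
  0 → 5: 14/14
  1 → 2: 5/8
  2 → 3: 5/7
  3 → 4: 5/11
  4 → 5: 5/5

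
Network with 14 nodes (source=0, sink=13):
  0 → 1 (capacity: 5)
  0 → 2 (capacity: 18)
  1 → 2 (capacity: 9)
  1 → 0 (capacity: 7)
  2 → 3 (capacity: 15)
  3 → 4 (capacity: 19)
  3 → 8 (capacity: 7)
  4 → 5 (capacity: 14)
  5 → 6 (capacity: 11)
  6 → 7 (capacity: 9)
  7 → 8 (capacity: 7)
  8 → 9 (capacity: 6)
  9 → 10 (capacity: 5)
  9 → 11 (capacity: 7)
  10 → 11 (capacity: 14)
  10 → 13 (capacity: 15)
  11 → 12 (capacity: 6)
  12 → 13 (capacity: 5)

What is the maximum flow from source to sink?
Maximum flow = 6

Max flow: 6

Flow assignment:
  0 → 2: 6/18
  2 → 3: 6/15
  3 → 4: 6/19
  4 → 5: 6/14
  5 → 6: 6/11
  6 → 7: 6/9
  7 → 8: 6/7
  8 → 9: 6/6
  9 → 10: 5/5
  9 → 11: 1/7
  10 → 13: 5/15
  11 → 12: 1/6
  12 → 13: 1/5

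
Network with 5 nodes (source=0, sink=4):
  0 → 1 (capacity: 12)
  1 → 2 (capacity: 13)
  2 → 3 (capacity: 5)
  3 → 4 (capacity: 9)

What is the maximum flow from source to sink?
Maximum flow = 5

Max flow: 5

Flow assignment:
  0 → 1: 5/12
  1 → 2: 5/13
  2 → 3: 5/5
  3 → 4: 5/9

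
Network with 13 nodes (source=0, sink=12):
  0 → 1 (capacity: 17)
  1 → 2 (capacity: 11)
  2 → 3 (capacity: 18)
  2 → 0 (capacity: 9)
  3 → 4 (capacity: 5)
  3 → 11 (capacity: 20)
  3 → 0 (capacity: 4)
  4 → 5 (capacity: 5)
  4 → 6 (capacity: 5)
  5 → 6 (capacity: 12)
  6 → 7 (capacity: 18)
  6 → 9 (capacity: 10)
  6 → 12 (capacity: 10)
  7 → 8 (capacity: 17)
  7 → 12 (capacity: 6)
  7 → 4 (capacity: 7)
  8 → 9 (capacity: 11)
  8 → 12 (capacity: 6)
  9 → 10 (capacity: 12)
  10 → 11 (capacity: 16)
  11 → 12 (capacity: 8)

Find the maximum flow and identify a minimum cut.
Max flow = 11, Min cut edges: (1,2)

Maximum flow: 11
Minimum cut: (1,2)
Partition: S = [0, 1], T = [2, 3, 4, 5, 6, 7, 8, 9, 10, 11, 12]

Max-flow min-cut theorem verified: both equal 11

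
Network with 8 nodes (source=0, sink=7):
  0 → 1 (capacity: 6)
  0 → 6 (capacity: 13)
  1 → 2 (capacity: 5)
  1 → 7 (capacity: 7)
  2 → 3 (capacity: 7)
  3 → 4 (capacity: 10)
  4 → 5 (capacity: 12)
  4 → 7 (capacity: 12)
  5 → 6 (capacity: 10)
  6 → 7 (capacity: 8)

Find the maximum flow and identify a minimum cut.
Max flow = 14, Min cut edges: (0,1), (6,7)

Maximum flow: 14
Minimum cut: (0,1), (6,7)
Partition: S = [0, 5, 6], T = [1, 2, 3, 4, 7]

Max-flow min-cut theorem verified: both equal 14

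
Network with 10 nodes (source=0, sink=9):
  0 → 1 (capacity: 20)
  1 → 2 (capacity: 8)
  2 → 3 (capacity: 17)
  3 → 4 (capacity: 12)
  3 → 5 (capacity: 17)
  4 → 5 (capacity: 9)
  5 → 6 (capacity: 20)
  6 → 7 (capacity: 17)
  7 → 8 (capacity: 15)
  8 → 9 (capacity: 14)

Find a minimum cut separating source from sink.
Min cut value = 8, edges: (1,2)

Min cut value: 8
Partition: S = [0, 1], T = [2, 3, 4, 5, 6, 7, 8, 9]
Cut edges: (1,2)

By max-flow min-cut theorem, max flow = min cut = 8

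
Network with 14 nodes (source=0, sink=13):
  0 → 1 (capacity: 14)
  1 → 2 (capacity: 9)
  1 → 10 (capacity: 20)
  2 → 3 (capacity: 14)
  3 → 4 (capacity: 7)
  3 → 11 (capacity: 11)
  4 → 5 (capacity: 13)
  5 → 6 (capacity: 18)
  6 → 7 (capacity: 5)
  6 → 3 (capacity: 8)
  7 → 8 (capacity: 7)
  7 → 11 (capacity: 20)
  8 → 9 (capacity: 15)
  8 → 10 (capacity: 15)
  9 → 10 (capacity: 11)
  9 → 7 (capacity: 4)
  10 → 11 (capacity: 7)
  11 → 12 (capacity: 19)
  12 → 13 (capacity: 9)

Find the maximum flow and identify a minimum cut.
Max flow = 9, Min cut edges: (12,13)

Maximum flow: 9
Minimum cut: (12,13)
Partition: S = [0, 1, 2, 3, 4, 5, 6, 7, 8, 9, 10, 11, 12], T = [13]

Max-flow min-cut theorem verified: both equal 9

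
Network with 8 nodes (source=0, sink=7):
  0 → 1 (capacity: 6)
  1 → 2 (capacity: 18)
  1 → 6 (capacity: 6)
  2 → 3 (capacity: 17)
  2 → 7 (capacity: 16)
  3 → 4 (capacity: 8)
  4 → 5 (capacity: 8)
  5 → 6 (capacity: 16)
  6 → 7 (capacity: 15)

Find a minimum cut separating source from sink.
Min cut value = 6, edges: (0,1)

Min cut value: 6
Partition: S = [0], T = [1, 2, 3, 4, 5, 6, 7]
Cut edges: (0,1)

By max-flow min-cut theorem, max flow = min cut = 6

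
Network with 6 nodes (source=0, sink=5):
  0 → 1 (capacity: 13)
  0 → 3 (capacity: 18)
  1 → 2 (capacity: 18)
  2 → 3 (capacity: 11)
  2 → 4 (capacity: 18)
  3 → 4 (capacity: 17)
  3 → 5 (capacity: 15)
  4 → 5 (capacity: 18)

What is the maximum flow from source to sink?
Maximum flow = 31

Max flow: 31

Flow assignment:
  0 → 1: 13/13
  0 → 3: 18/18
  1 → 2: 13/18
  2 → 3: 11/11
  2 → 4: 2/18
  3 → 4: 14/17
  3 → 5: 15/15
  4 → 5: 16/18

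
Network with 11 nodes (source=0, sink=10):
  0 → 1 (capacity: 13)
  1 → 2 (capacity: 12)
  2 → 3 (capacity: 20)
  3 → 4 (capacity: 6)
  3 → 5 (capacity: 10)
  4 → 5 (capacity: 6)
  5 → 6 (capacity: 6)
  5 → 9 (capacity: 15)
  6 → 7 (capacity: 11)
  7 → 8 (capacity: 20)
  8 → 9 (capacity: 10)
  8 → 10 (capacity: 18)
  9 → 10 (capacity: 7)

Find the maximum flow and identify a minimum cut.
Max flow = 12, Min cut edges: (1,2)

Maximum flow: 12
Minimum cut: (1,2)
Partition: S = [0, 1], T = [2, 3, 4, 5, 6, 7, 8, 9, 10]

Max-flow min-cut theorem verified: both equal 12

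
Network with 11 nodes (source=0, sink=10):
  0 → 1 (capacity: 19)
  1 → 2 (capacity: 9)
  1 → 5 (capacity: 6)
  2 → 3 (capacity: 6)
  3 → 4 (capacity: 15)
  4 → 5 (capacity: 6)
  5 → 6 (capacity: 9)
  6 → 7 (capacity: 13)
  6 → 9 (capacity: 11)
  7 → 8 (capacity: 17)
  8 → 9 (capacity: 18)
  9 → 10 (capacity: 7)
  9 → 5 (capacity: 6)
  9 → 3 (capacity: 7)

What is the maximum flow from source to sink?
Maximum flow = 7

Max flow: 7

Flow assignment:
  0 → 1: 7/19
  1 → 2: 3/9
  1 → 5: 4/6
  2 → 3: 3/6
  3 → 4: 3/15
  4 → 5: 3/6
  5 → 6: 7/9
  6 → 9: 7/11
  9 → 10: 7/7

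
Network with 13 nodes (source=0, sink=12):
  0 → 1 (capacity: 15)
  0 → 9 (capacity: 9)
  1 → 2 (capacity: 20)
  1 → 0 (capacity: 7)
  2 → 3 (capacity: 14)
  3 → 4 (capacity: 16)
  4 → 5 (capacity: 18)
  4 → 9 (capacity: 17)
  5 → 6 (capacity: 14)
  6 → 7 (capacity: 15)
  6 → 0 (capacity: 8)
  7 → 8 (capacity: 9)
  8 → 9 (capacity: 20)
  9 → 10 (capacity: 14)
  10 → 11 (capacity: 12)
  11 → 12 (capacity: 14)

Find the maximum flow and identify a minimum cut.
Max flow = 12, Min cut edges: (10,11)

Maximum flow: 12
Minimum cut: (10,11)
Partition: S = [0, 1, 2, 3, 4, 5, 6, 7, 8, 9, 10], T = [11, 12]

Max-flow min-cut theorem verified: both equal 12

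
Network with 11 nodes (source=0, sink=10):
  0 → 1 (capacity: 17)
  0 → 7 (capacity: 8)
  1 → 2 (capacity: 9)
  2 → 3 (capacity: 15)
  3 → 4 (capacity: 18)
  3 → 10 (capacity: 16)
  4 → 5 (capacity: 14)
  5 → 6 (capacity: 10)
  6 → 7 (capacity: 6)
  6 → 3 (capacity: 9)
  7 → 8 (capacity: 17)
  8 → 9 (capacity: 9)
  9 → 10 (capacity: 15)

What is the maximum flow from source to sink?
Maximum flow = 17

Max flow: 17

Flow assignment:
  0 → 1: 9/17
  0 → 7: 8/8
  1 → 2: 9/9
  2 → 3: 9/15
  3 → 10: 9/16
  7 → 8: 8/17
  8 → 9: 8/9
  9 → 10: 8/15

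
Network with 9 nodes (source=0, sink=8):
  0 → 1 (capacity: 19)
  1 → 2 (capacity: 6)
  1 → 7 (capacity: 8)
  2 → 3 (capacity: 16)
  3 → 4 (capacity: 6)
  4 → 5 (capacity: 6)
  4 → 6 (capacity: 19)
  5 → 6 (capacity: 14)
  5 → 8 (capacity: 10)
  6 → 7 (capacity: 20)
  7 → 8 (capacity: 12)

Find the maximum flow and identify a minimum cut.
Max flow = 14, Min cut edges: (1,7), (3,4)

Maximum flow: 14
Minimum cut: (1,7), (3,4)
Partition: S = [0, 1, 2, 3], T = [4, 5, 6, 7, 8]

Max-flow min-cut theorem verified: both equal 14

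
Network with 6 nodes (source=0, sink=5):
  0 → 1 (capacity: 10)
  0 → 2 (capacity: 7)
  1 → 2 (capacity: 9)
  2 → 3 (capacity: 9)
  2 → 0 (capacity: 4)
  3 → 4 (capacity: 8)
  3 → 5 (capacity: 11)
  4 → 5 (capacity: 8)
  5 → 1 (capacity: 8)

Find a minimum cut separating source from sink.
Min cut value = 9, edges: (2,3)

Min cut value: 9
Partition: S = [0, 1, 2], T = [3, 4, 5]
Cut edges: (2,3)

By max-flow min-cut theorem, max flow = min cut = 9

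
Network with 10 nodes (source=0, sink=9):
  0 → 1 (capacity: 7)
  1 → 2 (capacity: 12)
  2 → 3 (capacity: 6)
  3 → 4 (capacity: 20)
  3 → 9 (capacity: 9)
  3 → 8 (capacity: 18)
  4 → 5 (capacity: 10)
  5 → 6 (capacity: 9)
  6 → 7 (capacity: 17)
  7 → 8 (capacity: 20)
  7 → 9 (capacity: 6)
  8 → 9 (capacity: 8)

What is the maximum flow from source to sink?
Maximum flow = 6

Max flow: 6

Flow assignment:
  0 → 1: 6/7
  1 → 2: 6/12
  2 → 3: 6/6
  3 → 9: 6/9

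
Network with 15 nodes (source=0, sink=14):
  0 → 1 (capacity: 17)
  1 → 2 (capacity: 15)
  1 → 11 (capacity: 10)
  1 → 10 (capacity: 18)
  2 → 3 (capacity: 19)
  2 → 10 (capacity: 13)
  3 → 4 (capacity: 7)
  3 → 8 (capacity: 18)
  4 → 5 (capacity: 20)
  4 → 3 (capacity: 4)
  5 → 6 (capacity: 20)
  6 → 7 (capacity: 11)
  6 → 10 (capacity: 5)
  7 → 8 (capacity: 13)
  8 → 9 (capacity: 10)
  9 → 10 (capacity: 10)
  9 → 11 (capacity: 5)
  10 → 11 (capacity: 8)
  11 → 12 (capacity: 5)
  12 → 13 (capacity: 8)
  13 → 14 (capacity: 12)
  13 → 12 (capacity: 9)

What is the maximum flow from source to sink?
Maximum flow = 5

Max flow: 5

Flow assignment:
  0 → 1: 5/17
  1 → 11: 5/10
  11 → 12: 5/5
  12 → 13: 5/8
  13 → 14: 5/12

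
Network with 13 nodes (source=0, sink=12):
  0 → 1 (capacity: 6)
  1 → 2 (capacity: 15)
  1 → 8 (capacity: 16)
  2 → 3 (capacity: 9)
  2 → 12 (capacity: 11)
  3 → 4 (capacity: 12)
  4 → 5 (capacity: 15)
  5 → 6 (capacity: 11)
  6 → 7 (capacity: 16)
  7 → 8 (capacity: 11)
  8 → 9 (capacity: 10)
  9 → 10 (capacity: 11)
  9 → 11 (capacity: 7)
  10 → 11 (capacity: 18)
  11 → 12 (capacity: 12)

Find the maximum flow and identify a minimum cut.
Max flow = 6, Min cut edges: (0,1)

Maximum flow: 6
Minimum cut: (0,1)
Partition: S = [0], T = [1, 2, 3, 4, 5, 6, 7, 8, 9, 10, 11, 12]

Max-flow min-cut theorem verified: both equal 6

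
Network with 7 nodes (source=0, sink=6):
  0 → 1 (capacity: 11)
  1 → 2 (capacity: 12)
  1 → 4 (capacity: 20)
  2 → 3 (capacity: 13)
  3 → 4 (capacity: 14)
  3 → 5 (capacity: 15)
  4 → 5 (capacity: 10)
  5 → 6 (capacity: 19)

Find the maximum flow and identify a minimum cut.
Max flow = 11, Min cut edges: (0,1)

Maximum flow: 11
Minimum cut: (0,1)
Partition: S = [0], T = [1, 2, 3, 4, 5, 6]

Max-flow min-cut theorem verified: both equal 11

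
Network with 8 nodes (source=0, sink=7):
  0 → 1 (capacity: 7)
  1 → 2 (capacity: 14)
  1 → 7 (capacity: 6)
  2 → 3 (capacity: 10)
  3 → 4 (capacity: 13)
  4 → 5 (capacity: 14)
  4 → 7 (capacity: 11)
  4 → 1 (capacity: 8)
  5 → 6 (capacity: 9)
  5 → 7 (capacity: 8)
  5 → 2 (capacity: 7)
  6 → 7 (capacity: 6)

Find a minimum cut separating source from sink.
Min cut value = 7, edges: (0,1)

Min cut value: 7
Partition: S = [0], T = [1, 2, 3, 4, 5, 6, 7]
Cut edges: (0,1)

By max-flow min-cut theorem, max flow = min cut = 7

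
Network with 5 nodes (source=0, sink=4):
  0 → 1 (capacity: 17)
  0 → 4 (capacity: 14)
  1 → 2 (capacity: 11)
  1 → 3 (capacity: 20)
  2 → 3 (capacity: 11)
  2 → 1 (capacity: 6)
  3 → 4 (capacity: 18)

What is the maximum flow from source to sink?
Maximum flow = 31

Max flow: 31

Flow assignment:
  0 → 1: 17/17
  0 → 4: 14/14
  1 → 3: 17/20
  3 → 4: 17/18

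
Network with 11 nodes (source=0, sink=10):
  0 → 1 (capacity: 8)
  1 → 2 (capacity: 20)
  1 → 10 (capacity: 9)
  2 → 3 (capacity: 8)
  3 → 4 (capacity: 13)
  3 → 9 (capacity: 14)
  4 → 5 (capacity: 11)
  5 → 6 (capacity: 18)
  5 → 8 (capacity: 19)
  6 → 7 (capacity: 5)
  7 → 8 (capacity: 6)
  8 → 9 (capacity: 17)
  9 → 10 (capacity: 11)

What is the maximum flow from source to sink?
Maximum flow = 8

Max flow: 8

Flow assignment:
  0 → 1: 8/8
  1 → 10: 8/9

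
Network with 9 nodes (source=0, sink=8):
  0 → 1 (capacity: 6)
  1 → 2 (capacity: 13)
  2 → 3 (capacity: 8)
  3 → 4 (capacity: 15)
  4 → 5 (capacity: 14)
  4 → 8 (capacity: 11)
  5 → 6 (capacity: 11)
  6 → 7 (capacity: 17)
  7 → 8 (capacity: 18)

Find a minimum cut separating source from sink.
Min cut value = 6, edges: (0,1)

Min cut value: 6
Partition: S = [0], T = [1, 2, 3, 4, 5, 6, 7, 8]
Cut edges: (0,1)

By max-flow min-cut theorem, max flow = min cut = 6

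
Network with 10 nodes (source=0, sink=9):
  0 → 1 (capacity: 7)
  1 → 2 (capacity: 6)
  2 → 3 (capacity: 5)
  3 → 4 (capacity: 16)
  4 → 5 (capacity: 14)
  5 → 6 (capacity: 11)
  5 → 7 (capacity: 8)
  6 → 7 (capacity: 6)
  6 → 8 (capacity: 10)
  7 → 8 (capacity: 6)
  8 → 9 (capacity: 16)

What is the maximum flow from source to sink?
Maximum flow = 5

Max flow: 5

Flow assignment:
  0 → 1: 5/7
  1 → 2: 5/6
  2 → 3: 5/5
  3 → 4: 5/16
  4 → 5: 5/14
  5 → 6: 5/11
  6 → 8: 5/10
  8 → 9: 5/16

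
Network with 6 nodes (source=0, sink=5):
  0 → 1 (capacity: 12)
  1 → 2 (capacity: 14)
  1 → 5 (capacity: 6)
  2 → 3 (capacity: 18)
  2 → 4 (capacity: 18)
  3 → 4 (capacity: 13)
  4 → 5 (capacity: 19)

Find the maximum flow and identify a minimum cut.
Max flow = 12, Min cut edges: (0,1)

Maximum flow: 12
Minimum cut: (0,1)
Partition: S = [0], T = [1, 2, 3, 4, 5]

Max-flow min-cut theorem verified: both equal 12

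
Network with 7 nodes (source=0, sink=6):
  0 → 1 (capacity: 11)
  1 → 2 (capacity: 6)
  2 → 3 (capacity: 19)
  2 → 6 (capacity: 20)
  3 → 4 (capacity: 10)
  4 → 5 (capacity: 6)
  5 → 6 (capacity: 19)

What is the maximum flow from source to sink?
Maximum flow = 6

Max flow: 6

Flow assignment:
  0 → 1: 6/11
  1 → 2: 6/6
  2 → 6: 6/20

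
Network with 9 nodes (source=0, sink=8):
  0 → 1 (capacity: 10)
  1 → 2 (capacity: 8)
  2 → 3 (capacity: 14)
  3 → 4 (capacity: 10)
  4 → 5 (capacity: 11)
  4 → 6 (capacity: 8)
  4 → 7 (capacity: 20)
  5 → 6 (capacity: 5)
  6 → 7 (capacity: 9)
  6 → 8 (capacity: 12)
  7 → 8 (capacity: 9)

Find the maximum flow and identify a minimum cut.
Max flow = 8, Min cut edges: (1,2)

Maximum flow: 8
Minimum cut: (1,2)
Partition: S = [0, 1], T = [2, 3, 4, 5, 6, 7, 8]

Max-flow min-cut theorem verified: both equal 8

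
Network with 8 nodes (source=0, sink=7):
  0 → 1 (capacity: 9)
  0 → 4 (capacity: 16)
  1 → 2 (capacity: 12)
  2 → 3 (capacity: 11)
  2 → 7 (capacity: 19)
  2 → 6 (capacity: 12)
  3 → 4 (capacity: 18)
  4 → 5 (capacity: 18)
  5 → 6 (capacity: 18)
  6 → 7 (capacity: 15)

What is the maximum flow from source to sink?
Maximum flow = 24

Max flow: 24

Flow assignment:
  0 → 1: 9/9
  0 → 4: 15/16
  1 → 2: 9/12
  2 → 7: 9/19
  4 → 5: 15/18
  5 → 6: 15/18
  6 → 7: 15/15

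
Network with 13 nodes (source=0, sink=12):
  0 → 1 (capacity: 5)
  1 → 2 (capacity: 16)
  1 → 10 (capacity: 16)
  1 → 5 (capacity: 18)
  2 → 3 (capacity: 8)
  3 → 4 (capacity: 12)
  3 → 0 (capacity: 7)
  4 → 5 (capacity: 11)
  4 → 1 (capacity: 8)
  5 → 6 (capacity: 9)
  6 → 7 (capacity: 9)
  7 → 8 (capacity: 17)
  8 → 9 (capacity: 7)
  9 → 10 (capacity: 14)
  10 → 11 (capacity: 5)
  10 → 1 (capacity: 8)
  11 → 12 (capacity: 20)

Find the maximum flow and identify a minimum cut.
Max flow = 5, Min cut edges: (10,11)

Maximum flow: 5
Minimum cut: (10,11)
Partition: S = [0, 1, 2, 3, 4, 5, 6, 7, 8, 9, 10], T = [11, 12]

Max-flow min-cut theorem verified: both equal 5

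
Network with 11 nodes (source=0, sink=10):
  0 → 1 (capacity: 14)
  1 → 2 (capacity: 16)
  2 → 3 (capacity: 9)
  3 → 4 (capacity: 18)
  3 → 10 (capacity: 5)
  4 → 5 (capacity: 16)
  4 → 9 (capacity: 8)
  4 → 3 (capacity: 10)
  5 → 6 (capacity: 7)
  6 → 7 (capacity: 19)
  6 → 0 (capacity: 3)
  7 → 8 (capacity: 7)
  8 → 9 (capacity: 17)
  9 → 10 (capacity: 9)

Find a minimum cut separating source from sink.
Min cut value = 9, edges: (2,3)

Min cut value: 9
Partition: S = [0, 1, 2], T = [3, 4, 5, 6, 7, 8, 9, 10]
Cut edges: (2,3)

By max-flow min-cut theorem, max flow = min cut = 9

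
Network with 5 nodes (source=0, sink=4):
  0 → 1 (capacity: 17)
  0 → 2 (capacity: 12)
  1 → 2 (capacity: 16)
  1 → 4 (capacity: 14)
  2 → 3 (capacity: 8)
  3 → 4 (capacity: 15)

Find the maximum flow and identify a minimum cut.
Max flow = 22, Min cut edges: (1,4), (2,3)

Maximum flow: 22
Minimum cut: (1,4), (2,3)
Partition: S = [0, 1, 2], T = [3, 4]

Max-flow min-cut theorem verified: both equal 22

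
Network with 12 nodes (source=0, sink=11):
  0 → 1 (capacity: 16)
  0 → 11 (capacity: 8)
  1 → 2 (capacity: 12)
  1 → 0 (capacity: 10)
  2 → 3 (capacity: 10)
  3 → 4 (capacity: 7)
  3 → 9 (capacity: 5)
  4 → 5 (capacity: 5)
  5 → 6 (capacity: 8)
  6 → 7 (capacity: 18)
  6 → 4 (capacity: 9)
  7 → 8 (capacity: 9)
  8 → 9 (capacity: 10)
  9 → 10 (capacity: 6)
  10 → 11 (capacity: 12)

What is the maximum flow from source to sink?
Maximum flow = 14

Max flow: 14

Flow assignment:
  0 → 1: 6/16
  0 → 11: 8/8
  1 → 2: 6/12
  2 → 3: 6/10
  3 → 4: 5/7
  3 → 9: 1/5
  4 → 5: 5/5
  5 → 6: 5/8
  6 → 7: 5/18
  7 → 8: 5/9
  8 → 9: 5/10
  9 → 10: 6/6
  10 → 11: 6/12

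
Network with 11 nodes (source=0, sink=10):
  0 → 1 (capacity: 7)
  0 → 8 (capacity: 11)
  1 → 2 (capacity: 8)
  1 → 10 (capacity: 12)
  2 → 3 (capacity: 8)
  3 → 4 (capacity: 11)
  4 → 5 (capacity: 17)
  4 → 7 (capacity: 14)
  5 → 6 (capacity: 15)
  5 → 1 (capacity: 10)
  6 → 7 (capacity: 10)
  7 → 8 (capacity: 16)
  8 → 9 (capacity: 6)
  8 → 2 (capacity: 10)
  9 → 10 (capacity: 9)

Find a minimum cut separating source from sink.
Min cut value = 18, edges: (1,10), (8,9)

Min cut value: 18
Partition: S = [0, 1, 2, 3, 4, 5, 6, 7, 8], T = [9, 10]
Cut edges: (1,10), (8,9)

By max-flow min-cut theorem, max flow = min cut = 18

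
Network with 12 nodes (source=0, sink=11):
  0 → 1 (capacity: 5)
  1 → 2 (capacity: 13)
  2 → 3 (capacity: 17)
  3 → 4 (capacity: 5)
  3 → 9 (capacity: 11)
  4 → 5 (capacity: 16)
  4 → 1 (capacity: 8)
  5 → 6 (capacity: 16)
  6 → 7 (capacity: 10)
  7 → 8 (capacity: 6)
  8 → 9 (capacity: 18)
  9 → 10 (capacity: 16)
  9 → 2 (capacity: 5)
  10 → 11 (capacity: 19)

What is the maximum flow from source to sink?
Maximum flow = 5

Max flow: 5

Flow assignment:
  0 → 1: 5/5
  1 → 2: 5/13
  2 → 3: 5/17
  3 → 9: 5/11
  9 → 10: 5/16
  10 → 11: 5/19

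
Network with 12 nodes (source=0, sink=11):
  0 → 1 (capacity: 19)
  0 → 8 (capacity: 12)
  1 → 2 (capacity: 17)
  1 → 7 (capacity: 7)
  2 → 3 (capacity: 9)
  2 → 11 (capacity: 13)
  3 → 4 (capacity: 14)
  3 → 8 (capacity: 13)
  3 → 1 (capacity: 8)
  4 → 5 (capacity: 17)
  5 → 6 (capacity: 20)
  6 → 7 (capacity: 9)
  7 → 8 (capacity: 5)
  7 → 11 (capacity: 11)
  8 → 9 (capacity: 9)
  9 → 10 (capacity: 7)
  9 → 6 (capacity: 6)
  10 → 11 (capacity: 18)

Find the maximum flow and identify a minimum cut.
Max flow = 28, Min cut edges: (0,1), (8,9)

Maximum flow: 28
Minimum cut: (0,1), (8,9)
Partition: S = [0, 8], T = [1, 2, 3, 4, 5, 6, 7, 9, 10, 11]

Max-flow min-cut theorem verified: both equal 28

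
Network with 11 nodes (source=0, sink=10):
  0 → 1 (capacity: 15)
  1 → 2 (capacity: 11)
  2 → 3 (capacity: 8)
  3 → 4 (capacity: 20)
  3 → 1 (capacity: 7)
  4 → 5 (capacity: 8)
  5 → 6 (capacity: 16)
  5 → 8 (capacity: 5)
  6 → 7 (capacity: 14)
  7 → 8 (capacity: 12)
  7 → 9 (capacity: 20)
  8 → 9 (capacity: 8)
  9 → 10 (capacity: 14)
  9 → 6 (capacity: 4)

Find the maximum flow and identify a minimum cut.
Max flow = 8, Min cut edges: (4,5)

Maximum flow: 8
Minimum cut: (4,5)
Partition: S = [0, 1, 2, 3, 4], T = [5, 6, 7, 8, 9, 10]

Max-flow min-cut theorem verified: both equal 8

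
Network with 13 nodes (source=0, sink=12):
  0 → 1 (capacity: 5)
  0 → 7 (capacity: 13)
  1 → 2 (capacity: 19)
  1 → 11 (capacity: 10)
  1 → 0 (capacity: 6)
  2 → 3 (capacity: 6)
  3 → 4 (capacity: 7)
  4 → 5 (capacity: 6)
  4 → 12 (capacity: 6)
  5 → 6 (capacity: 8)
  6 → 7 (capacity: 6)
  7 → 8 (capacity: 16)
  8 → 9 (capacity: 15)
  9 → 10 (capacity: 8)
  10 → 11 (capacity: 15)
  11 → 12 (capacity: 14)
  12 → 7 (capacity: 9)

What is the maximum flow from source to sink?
Maximum flow = 13

Max flow: 13

Flow assignment:
  0 → 1: 5/5
  0 → 7: 8/13
  1 → 11: 5/10
  7 → 8: 8/16
  8 → 9: 8/15
  9 → 10: 8/8
  10 → 11: 8/15
  11 → 12: 13/14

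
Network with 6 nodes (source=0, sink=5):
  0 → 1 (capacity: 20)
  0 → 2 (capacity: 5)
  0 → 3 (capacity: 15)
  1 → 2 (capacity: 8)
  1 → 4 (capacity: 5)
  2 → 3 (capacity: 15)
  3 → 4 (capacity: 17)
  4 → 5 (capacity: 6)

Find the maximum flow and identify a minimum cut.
Max flow = 6, Min cut edges: (4,5)

Maximum flow: 6
Minimum cut: (4,5)
Partition: S = [0, 1, 2, 3, 4], T = [5]

Max-flow min-cut theorem verified: both equal 6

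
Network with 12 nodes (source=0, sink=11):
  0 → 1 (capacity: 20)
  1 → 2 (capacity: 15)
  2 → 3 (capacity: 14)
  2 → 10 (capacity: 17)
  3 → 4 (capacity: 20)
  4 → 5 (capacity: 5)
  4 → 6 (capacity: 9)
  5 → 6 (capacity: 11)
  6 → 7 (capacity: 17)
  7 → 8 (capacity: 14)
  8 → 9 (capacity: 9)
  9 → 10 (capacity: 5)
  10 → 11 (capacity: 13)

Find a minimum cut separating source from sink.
Min cut value = 13, edges: (10,11)

Min cut value: 13
Partition: S = [0, 1, 2, 3, 4, 5, 6, 7, 8, 9, 10], T = [11]
Cut edges: (10,11)

By max-flow min-cut theorem, max flow = min cut = 13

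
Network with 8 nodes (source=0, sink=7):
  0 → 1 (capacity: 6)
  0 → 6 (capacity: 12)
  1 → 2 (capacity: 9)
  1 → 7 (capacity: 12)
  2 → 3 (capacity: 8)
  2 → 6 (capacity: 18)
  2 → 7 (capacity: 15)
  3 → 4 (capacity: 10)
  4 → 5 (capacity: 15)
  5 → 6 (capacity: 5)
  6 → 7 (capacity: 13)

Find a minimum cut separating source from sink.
Min cut value = 18, edges: (0,1), (0,6)

Min cut value: 18
Partition: S = [0], T = [1, 2, 3, 4, 5, 6, 7]
Cut edges: (0,1), (0,6)

By max-flow min-cut theorem, max flow = min cut = 18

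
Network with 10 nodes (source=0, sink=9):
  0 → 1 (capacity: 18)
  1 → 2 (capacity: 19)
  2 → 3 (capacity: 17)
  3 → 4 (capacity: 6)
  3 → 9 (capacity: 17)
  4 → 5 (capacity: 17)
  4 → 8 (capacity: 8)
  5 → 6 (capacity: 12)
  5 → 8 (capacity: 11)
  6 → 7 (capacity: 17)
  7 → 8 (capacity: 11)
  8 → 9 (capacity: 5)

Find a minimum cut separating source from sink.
Min cut value = 17, edges: (2,3)

Min cut value: 17
Partition: S = [0, 1, 2], T = [3, 4, 5, 6, 7, 8, 9]
Cut edges: (2,3)

By max-flow min-cut theorem, max flow = min cut = 17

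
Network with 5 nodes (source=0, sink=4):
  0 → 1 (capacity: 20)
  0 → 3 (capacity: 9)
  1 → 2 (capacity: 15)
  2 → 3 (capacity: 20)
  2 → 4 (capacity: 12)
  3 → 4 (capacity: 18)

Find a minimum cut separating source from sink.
Min cut value = 24, edges: (0,3), (1,2)

Min cut value: 24
Partition: S = [0, 1], T = [2, 3, 4]
Cut edges: (0,3), (1,2)

By max-flow min-cut theorem, max flow = min cut = 24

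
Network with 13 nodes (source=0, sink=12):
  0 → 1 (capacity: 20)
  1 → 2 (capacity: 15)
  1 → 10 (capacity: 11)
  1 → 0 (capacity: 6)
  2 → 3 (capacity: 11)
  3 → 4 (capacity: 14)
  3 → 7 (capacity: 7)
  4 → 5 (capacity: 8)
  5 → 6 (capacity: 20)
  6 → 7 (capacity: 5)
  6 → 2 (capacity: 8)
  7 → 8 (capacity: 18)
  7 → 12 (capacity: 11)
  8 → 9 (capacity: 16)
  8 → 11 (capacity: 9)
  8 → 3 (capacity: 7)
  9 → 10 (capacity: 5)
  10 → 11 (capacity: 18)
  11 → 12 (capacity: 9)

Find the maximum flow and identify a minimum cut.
Max flow = 20, Min cut edges: (7,12), (11,12)

Maximum flow: 20
Minimum cut: (7,12), (11,12)
Partition: S = [0, 1, 2, 3, 4, 5, 6, 7, 8, 9, 10, 11], T = [12]

Max-flow min-cut theorem verified: both equal 20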